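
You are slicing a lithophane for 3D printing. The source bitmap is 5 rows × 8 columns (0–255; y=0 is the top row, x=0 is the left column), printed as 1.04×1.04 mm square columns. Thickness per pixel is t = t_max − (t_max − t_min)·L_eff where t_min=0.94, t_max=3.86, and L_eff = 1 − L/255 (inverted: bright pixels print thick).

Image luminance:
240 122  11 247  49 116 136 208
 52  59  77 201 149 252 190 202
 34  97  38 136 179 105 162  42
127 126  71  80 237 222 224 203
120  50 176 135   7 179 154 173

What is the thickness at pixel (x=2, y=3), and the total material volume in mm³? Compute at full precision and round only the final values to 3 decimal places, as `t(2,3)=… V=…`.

span = t_max - t_min = 3.86 - 0.94 = 2.920
L(2,3) = 71, L_eff = 1 - 71/255 = 0.721569 (inverted)
t(2,3) = 3.86 - 2.920·0.721569 = 1.753
Σt over all 5·8 pixels = 211008/2125 ≈ 99.2978824
V = pitch²·Σt = 1.04²·211008/2125 = 107.401

t(2,3)=1.753 V=107.401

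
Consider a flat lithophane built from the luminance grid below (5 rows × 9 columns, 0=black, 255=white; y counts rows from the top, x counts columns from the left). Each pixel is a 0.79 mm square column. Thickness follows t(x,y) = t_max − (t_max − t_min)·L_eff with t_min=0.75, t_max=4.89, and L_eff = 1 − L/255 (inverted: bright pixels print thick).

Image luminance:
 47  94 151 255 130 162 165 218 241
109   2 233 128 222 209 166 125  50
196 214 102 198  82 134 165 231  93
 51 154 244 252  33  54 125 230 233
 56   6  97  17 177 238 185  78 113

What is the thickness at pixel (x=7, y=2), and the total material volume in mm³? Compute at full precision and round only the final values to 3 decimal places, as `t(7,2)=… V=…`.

span = t_max - t_min = 4.89 - 0.75 = 4.140
L(7,2) = 231, L_eff = 1 - 231/255 = 0.094118 (inverted)
t(7,2) = 4.89 - 4.140·0.094118 = 4.500
Σt over all 5·9 pixels = 235809/1700 ≈ 138.7111765
V = pitch²·Σt = 0.79²·235809/1700 = 86.570

t(7,2)=4.500 V=86.570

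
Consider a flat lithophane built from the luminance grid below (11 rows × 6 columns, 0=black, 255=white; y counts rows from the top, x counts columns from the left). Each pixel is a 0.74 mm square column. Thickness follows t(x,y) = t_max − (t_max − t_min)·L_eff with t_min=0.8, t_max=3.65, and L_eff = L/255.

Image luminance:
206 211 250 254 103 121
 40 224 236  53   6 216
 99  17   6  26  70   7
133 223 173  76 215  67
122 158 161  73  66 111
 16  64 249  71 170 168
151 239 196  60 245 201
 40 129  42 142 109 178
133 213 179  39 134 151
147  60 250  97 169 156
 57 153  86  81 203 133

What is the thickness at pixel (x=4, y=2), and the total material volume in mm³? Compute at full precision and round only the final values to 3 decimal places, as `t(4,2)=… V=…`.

span = t_max - t_min = 3.65 - 0.8 = 2.850
L(4,2) = 70, L_eff = 70/255 = 0.274510
t(4,2) = 3.65 - 2.850·0.274510 = 2.868
Σt over all 11·6 pixels = 61371/425 ≈ 144.4023529
V = pitch²·Σt = 0.74²·61371/425 = 79.075

t(4,2)=2.868 V=79.075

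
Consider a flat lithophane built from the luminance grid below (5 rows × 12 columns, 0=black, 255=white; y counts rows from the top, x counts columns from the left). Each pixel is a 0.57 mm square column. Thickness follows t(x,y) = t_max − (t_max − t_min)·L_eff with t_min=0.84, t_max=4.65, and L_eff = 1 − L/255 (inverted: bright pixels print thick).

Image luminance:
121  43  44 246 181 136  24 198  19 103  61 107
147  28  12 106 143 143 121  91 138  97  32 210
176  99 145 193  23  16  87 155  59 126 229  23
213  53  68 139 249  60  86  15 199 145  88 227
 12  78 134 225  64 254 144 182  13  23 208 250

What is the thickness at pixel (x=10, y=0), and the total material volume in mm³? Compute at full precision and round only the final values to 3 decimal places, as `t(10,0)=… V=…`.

span = t_max - t_min = 4.65 - 0.84 = 3.810
L(10,0) = 61, L_eff = 1 - 61/255 = 0.760784 (inverted)
t(10,0) = 4.65 - 3.810·0.760784 = 1.751
Σt over all 5·12 pixels = 1318797/8500 ≈ 155.1525882
V = pitch²·Σt = 0.57²·1318797/8500 = 50.409

t(10,0)=1.751 V=50.409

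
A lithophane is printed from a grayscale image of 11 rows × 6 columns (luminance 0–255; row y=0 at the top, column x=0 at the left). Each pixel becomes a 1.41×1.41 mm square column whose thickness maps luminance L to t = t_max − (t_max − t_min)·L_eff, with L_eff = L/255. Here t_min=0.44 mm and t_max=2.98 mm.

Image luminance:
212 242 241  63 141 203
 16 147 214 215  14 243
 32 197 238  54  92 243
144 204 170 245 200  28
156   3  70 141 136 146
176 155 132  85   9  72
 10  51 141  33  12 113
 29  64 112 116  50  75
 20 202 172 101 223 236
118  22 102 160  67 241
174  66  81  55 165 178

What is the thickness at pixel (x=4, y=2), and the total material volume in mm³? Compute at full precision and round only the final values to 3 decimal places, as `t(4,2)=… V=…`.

t(4,2)=2.064 V=227.288

span = t_max - t_min = 2.98 - 0.44 = 2.540
L(4,2) = 92, L_eff = 92/255 = 0.360784
t(4,2) = 2.98 - 2.540·0.360784 = 2.064
Σt over all 11·6 pixels = 242939/2125 ≈ 114.3242353
V = pitch²·Σt = 1.41²·242939/2125 = 227.288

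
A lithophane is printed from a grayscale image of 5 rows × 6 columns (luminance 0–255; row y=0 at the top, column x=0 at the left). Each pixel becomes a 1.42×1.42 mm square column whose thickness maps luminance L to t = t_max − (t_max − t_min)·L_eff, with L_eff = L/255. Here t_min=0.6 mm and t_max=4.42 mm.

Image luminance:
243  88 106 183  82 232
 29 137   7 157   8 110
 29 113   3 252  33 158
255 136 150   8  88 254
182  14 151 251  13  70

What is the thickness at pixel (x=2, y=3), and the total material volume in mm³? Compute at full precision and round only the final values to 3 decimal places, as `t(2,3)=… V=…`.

span = t_max - t_min = 4.42 - 0.6 = 3.820
L(2,3) = 150, L_eff = 150/255 = 0.588235
t(2,3) = 4.42 - 3.820·0.588235 = 2.173
Σt over all 5·6 pixels = 507064/6375 ≈ 79.5394510
V = pitch²·Σt = 1.42²·507064/6375 = 160.383

t(2,3)=2.173 V=160.383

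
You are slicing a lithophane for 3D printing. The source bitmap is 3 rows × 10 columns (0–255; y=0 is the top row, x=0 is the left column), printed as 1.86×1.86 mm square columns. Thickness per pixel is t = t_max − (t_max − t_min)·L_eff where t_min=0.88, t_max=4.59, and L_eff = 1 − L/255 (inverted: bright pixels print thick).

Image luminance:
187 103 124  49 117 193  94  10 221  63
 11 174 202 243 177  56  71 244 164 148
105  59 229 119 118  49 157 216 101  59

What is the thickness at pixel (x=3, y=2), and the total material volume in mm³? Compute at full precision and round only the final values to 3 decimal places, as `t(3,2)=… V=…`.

t(3,2)=2.611 V=285.773

span = t_max - t_min = 4.59 - 0.88 = 3.710
L(3,2) = 119, L_eff = 1 - 119/255 = 0.533333 (inverted)
t(3,2) = 4.59 - 3.710·0.533333 = 2.611
Σt over all 3·10 pixels = 2106373/25500 ≈ 82.6028627
V = pitch²·Σt = 1.86²·2106373/25500 = 285.773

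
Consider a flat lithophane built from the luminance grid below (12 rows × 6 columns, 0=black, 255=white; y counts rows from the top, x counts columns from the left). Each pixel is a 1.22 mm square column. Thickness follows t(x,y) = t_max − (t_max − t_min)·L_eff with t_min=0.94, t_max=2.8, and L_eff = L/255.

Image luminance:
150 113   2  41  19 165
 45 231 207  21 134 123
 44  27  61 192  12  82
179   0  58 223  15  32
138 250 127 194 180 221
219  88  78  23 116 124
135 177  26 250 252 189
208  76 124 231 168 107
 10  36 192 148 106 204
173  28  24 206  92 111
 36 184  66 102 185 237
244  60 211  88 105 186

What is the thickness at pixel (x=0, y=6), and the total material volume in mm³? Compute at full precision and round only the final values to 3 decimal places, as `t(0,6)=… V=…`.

t(0,6)=1.815 V=203.319

span = t_max - t_min = 2.8 - 0.94 = 1.860
L(0,6) = 135, L_eff = 135/255 = 0.529412
t(0,6) = 2.8 - 1.860·0.529412 = 1.815
Σt over all 12·6 pixels = 580559/4250 ≈ 136.6021176
V = pitch²·Σt = 1.22²·580559/4250 = 203.319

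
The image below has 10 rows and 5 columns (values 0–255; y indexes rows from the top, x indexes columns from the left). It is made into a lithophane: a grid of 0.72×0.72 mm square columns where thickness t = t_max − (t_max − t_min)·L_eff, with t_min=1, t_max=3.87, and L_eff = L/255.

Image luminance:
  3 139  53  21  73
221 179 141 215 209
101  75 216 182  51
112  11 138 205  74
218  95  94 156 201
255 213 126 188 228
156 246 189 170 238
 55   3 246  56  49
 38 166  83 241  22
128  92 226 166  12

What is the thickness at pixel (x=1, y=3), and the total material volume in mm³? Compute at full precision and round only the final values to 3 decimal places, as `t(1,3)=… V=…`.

t(1,3)=3.746 V=60.781

span = t_max - t_min = 3.87 - 1 = 2.870
L(1,3) = 11, L_eff = 11/255 = 0.043137
t(1,3) = 3.87 - 2.870·0.043137 = 3.746
Σt over all 10·5 pixels = 119593/1020 ≈ 117.2480392
V = pitch²·Σt = 0.72²·119593/1020 = 60.781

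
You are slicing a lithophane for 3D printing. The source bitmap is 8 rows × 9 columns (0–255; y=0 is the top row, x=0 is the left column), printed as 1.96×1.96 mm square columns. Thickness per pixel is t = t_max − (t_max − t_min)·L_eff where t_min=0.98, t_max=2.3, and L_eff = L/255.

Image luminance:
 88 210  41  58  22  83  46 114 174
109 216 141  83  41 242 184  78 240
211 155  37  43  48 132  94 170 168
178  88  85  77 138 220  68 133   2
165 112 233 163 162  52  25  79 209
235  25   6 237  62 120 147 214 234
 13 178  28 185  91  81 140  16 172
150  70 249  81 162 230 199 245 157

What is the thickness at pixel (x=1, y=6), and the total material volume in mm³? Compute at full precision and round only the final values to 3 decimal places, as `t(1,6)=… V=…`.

t(1,6)=1.379 V=454.332

span = t_max - t_min = 2.3 - 0.98 = 1.320
L(1,6) = 178, L_eff = 178/255 = 0.698039
t(1,6) = 2.3 - 1.320·0.698039 = 1.379
Σt over all 8·9 pixels = 251316/2125 ≈ 118.2663529
V = pitch²·Σt = 1.96²·251316/2125 = 454.332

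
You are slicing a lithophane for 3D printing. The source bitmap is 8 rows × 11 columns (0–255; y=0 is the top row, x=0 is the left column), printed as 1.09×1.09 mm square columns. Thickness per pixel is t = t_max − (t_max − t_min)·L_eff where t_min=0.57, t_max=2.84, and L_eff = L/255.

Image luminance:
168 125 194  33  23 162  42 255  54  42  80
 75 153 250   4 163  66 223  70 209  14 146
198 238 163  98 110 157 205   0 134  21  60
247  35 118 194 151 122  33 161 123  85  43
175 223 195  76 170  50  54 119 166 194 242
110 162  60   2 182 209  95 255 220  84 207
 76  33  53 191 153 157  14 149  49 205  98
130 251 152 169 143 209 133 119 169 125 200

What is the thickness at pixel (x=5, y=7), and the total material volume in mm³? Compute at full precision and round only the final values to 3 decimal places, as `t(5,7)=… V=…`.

span = t_max - t_min = 2.84 - 0.57 = 2.270
L(5,7) = 209, L_eff = 209/255 = 0.819608
t(5,7) = 2.84 - 2.270·0.819608 = 0.979
Σt over all 8·11 pixels = 147.77
V = pitch²·Σt = 1.09²·147.77 = 175.566

t(5,7)=0.979 V=175.566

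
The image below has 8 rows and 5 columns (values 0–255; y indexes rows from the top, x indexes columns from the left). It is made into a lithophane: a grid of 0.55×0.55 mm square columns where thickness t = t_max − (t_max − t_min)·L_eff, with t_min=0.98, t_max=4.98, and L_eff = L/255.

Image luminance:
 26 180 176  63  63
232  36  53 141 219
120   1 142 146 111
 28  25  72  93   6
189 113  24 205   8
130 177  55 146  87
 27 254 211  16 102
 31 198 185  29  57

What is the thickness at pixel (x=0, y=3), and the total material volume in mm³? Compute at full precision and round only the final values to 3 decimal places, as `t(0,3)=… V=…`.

span = t_max - t_min = 4.98 - 0.98 = 4.000
L(0,3) = 28, L_eff = 28/255 = 0.109804
t(0,3) = 4.98 - 4.000·0.109804 = 4.541
Σt over all 8·5 pixels = 34088/255 ≈ 133.6784314
V = pitch²·Σt = 0.55²·34088/255 = 40.438

t(0,3)=4.541 V=40.438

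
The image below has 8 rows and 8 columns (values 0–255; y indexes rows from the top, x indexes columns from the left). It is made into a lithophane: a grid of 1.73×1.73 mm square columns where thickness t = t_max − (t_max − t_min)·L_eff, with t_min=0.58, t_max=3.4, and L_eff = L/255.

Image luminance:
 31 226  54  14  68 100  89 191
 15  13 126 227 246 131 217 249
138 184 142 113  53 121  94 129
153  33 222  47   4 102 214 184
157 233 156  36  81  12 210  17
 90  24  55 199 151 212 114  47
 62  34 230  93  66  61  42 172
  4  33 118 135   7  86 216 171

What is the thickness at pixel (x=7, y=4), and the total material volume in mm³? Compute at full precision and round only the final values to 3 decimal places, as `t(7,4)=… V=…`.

t(7,4)=3.212 V=411.162

span = t_max - t_min = 3.4 - 0.58 = 2.820
L(7,4) = 17, L_eff = 17/255 = 0.066667
t(7,4) = 3.4 - 2.820·0.066667 = 3.212
Σt over all 8·8 pixels = 291931/2125 ≈ 137.3792941
V = pitch²·Σt = 1.73²·291931/2125 = 411.162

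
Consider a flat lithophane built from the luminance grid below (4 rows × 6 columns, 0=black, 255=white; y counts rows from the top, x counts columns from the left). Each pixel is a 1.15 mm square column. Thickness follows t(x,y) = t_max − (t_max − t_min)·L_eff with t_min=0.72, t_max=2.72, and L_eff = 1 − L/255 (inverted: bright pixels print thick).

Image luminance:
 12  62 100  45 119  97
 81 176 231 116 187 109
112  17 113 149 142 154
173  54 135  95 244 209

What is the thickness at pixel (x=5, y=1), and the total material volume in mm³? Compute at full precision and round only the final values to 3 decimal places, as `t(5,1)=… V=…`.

t(5,1)=1.575 V=53.265

span = t_max - t_min = 2.72 - 0.72 = 2.000
L(5,1) = 109, L_eff = 1 - 109/255 = 0.572549 (inverted)
t(5,1) = 2.72 - 2.000·0.572549 = 1.575
Σt over all 4·6 pixels = 51352/1275 ≈ 40.2760784
V = pitch²·Σt = 1.15²·51352/1275 = 53.265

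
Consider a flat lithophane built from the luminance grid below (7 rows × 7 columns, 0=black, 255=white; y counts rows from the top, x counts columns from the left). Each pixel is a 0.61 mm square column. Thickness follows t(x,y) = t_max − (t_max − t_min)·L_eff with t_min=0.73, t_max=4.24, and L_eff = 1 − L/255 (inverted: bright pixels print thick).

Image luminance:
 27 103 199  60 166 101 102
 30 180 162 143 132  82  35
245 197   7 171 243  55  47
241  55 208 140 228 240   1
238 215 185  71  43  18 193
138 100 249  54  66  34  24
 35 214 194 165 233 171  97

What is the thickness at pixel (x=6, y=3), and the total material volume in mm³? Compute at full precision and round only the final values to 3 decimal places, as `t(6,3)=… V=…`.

span = t_max - t_min = 4.24 - 0.73 = 3.510
L(6,3) = 1, L_eff = 1 - 1/255 = 0.996078 (inverted)
t(6,3) = 4.24 - 3.510·0.996078 = 0.744
Σt over all 7·7 pixels = 522737/4250 ≈ 122.9969412
V = pitch²·Σt = 0.61²·522737/4250 = 45.767

t(6,3)=0.744 V=45.767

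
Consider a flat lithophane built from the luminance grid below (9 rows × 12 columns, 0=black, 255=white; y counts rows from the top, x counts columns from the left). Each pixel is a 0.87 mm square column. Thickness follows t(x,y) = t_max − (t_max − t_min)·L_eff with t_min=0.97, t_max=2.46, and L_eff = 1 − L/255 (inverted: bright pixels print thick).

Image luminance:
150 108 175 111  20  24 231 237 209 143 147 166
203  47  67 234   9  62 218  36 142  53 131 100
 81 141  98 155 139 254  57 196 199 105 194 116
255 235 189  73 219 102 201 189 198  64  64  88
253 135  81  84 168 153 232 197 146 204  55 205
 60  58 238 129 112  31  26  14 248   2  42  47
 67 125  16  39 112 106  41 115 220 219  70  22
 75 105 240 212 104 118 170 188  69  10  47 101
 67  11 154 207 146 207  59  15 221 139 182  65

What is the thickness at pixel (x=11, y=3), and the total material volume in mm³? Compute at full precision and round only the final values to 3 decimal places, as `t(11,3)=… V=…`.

span = t_max - t_min = 2.46 - 0.97 = 1.490
L(11,3) = 88, L_eff = 1 - 88/255 = 0.654902 (inverted)
t(11,3) = 2.46 - 1.490·0.654902 = 1.484
Σt over all 9·12 pixels = 4700611/25500 ≈ 184.3376863
V = pitch²·Σt = 0.87²·4700611/25500 = 139.525

t(11,3)=1.484 V=139.525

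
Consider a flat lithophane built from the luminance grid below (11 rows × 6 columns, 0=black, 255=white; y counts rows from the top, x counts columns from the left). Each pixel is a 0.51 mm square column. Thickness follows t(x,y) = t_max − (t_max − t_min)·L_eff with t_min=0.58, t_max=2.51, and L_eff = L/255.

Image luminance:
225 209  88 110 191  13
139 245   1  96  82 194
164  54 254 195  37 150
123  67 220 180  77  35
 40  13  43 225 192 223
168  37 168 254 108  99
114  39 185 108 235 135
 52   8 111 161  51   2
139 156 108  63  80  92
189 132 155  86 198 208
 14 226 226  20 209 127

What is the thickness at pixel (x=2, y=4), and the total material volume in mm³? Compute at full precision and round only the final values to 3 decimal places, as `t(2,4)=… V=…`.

span = t_max - t_min = 2.51 - 0.58 = 1.930
L(2,4) = 43, L_eff = 43/255 = 0.168627
t(2,4) = 2.51 - 1.930·0.168627 = 2.185
Σt over all 11·6 pixels = 1306583/12750 ≈ 102.4770980
V = pitch²·Σt = 0.51²·1306583/12750 = 26.654

t(2,4)=2.185 V=26.654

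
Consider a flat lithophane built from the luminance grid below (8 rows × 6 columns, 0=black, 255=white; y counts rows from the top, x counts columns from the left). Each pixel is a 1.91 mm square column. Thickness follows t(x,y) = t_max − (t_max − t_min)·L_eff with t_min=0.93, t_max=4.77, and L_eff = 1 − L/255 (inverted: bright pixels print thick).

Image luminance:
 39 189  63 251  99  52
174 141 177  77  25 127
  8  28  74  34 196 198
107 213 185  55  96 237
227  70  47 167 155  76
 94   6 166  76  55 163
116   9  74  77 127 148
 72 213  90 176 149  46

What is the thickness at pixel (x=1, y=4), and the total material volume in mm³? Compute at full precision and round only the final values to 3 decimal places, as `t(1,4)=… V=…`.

span = t_max - t_min = 4.77 - 0.93 = 3.840
L(1,4) = 70, L_eff = 1 - 70/255 = 0.725490 (inverted)
t(1,4) = 4.77 - 3.840·0.725490 = 1.984
Σt over all 8·6 pixels = 269068/2125 ≈ 126.6202353
V = pitch²·Σt = 1.91²·269068/2125 = 461.923

t(1,4)=1.984 V=461.923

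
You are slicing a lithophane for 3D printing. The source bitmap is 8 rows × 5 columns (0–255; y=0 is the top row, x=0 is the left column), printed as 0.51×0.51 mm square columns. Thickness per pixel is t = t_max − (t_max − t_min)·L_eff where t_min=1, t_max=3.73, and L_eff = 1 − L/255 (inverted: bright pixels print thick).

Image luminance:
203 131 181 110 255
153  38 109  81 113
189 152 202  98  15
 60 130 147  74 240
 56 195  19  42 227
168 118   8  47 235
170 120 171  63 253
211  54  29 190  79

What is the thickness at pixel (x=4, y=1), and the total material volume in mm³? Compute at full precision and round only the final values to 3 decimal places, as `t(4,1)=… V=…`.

span = t_max - t_min = 3.73 - 1 = 2.730
L(4,1) = 113, L_eff = 1 - 113/255 = 0.556863 (inverted)
t(4,1) = 3.73 - 2.730·0.556863 = 2.210
Σt over all 8·5 pixels = 201844/2125 ≈ 94.9854118
V = pitch²·Σt = 0.51²·201844/2125 = 24.706

t(4,1)=2.210 V=24.706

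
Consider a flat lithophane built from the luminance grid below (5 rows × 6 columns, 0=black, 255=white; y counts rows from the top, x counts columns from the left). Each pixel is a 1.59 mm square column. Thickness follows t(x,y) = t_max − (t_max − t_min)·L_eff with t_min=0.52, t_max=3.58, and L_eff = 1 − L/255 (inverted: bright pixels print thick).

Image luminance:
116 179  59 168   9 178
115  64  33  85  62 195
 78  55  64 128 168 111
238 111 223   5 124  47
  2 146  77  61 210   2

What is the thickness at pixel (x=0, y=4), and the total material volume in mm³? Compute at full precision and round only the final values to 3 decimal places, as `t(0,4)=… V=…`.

span = t_max - t_min = 3.58 - 0.52 = 3.060
L(0,4) = 2, L_eff = 1 - 2/255 = 0.992157 (inverted)
t(0,4) = 3.58 - 3.060·0.992157 = 0.544
Σt over all 5·6 pixels = 52.956
V = pitch²·Σt = 1.59²·52.956 = 133.878

t(0,4)=0.544 V=133.878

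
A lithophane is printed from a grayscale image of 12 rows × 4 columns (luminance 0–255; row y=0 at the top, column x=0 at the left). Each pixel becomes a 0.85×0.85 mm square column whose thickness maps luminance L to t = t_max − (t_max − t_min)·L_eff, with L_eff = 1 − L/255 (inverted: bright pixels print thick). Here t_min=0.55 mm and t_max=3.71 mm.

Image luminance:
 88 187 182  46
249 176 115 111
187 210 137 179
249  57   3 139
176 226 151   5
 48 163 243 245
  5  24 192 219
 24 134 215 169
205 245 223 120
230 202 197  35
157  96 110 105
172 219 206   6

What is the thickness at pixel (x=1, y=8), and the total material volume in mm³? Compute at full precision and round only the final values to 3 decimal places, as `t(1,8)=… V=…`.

t(1,8)=3.586 V=82.482

span = t_max - t_min = 3.71 - 0.55 = 3.160
L(1,8) = 245, L_eff = 1 - 245/255 = 0.039216 (inverted)
t(1,8) = 3.71 - 3.160·0.039216 = 3.586
Σt over all 12·4 pixels = 727778/6375 ≈ 114.1612549
V = pitch²·Σt = 0.85²·727778/6375 = 82.482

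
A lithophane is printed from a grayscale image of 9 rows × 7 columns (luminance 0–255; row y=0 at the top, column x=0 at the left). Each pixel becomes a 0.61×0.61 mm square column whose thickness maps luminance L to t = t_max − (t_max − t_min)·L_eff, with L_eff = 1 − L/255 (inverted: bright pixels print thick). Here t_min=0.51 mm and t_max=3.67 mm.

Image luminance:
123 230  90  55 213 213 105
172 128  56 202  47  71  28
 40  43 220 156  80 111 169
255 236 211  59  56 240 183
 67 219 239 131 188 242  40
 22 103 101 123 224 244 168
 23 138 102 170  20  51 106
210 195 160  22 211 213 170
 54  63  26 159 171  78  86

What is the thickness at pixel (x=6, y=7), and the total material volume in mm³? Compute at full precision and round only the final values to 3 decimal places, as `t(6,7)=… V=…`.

span = t_max - t_min = 3.67 - 0.51 = 3.160
L(6,7) = 170, L_eff = 1 - 170/255 = 0.333333 (inverted)
t(6,7) = 3.67 - 3.160·0.333333 = 2.617
Σt over all 9·7 pixels = 1150637/8500 ≈ 135.3690588
V = pitch²·Σt = 0.61²·1150637/8500 = 50.371

t(6,7)=2.617 V=50.371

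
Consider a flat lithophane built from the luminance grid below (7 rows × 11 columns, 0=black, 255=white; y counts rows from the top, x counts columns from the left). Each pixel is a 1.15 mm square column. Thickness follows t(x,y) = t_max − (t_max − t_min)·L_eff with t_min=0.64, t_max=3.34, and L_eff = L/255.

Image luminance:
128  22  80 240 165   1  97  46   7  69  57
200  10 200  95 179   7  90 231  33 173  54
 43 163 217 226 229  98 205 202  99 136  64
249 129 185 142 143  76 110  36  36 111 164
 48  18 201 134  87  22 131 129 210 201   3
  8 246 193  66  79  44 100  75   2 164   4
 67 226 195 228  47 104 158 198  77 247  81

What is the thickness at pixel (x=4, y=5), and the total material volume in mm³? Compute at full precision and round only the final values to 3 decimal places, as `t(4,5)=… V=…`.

t(4,5)=2.504 V=213.534

span = t_max - t_min = 3.34 - 0.64 = 2.700
L(4,5) = 79, L_eff = 79/255 = 0.309804
t(4,5) = 3.34 - 2.700·0.309804 = 2.504
Σt over all 7·11 pixels = 137243/850 ≈ 161.4623529
V = pitch²·Σt = 1.15²·137243/850 = 213.534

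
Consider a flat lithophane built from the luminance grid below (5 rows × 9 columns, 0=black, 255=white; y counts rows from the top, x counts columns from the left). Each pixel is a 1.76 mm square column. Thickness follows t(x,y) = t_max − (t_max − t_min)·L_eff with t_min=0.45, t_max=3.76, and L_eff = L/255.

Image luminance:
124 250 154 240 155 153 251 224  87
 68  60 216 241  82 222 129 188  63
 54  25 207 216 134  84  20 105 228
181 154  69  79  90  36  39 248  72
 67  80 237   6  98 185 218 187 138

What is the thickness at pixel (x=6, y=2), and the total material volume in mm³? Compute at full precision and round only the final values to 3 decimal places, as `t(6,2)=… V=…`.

t(6,2)=3.500 V=276.271

span = t_max - t_min = 3.76 - 0.45 = 3.310
L(6,2) = 20, L_eff = 20/255 = 0.078431
t(6,2) = 3.76 - 3.310·0.078431 = 3.500
Σt over all 5·9 pixels = 568579/6375 ≈ 89.1888627
V = pitch²·Σt = 1.76²·568579/6375 = 276.271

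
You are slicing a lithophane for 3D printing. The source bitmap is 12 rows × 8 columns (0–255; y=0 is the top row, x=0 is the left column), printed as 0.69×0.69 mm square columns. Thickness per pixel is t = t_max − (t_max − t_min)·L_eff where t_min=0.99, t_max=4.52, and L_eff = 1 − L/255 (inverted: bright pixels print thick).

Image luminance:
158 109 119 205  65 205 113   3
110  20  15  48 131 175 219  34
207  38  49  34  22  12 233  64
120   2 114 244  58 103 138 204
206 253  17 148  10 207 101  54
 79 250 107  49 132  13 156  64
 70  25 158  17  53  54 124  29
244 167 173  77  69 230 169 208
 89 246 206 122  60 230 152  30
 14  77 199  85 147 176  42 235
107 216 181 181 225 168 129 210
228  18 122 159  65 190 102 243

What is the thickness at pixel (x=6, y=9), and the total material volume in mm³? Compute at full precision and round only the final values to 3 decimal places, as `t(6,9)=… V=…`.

t(6,9)=1.571 V=122.610

span = t_max - t_min = 4.52 - 0.99 = 3.530
L(6,9) = 42, L_eff = 1 - 42/255 = 0.835294 (inverted)
t(6,9) = 4.52 - 3.530·0.835294 = 1.571
Σt over all 12·8 pixels = 3283517/12750 ≈ 257.5307451
V = pitch²·Σt = 0.69²·3283517/12750 = 122.610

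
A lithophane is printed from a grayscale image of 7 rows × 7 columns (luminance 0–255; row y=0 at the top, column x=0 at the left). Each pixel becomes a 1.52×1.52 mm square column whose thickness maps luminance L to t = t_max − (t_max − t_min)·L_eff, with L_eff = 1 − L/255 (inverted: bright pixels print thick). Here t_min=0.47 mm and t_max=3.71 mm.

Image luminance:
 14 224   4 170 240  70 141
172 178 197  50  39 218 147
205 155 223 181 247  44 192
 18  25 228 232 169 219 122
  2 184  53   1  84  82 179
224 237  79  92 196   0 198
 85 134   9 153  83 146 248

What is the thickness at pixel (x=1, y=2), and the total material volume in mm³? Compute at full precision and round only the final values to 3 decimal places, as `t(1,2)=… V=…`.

span = t_max - t_min = 3.71 - 0.47 = 3.240
L(1,2) = 155, L_eff = 1 - 155/255 = 0.392157 (inverted)
t(1,2) = 3.71 - 3.240·0.392157 = 2.439
Σt over all 7·7 pixels = 907799/8500 ≈ 106.7998824
V = pitch²·Σt = 1.52²·907799/8500 = 246.750

t(1,2)=2.439 V=246.750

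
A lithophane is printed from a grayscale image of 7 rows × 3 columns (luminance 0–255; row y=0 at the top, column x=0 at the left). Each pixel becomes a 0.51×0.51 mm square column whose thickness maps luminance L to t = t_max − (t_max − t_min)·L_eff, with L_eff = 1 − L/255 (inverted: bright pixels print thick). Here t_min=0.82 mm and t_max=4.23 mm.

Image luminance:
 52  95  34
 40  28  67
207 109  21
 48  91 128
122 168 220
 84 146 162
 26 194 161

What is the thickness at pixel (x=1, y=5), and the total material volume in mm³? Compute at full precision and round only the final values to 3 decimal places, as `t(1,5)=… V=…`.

t(1,5)=2.772 V=12.141

span = t_max - t_min = 4.23 - 0.82 = 3.410
L(1,5) = 146, L_eff = 1 - 146/255 = 0.427451 (inverted)
t(1,5) = 4.23 - 3.410·0.427451 = 2.772
Σt over all 7·3 pixels = 1190333/25500 ≈ 46.6797255
V = pitch²·Σt = 0.51²·1190333/25500 = 12.141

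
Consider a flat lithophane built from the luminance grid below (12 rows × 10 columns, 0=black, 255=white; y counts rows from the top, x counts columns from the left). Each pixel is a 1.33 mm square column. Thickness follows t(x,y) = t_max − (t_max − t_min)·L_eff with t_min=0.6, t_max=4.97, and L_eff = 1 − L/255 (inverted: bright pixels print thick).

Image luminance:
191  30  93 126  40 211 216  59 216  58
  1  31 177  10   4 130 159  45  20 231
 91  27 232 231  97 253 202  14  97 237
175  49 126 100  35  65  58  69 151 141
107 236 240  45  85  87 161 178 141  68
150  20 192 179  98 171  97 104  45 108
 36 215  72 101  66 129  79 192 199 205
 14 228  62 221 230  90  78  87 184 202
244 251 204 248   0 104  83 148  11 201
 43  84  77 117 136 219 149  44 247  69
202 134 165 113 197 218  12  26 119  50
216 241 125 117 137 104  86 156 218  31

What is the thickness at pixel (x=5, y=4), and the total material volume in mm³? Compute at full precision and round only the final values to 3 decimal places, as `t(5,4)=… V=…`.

span = t_max - t_min = 4.97 - 0.6 = 4.370
L(5,4) = 87, L_eff = 1 - 87/255 = 0.658824 (inverted)
t(5,4) = 4.97 - 4.370·0.658824 = 2.091
Σt over all 12·10 pixels = 4205551/12750 ≈ 329.8471373
V = pitch²·Σt = 1.33²·4205551/12750 = 583.467

t(5,4)=2.091 V=583.467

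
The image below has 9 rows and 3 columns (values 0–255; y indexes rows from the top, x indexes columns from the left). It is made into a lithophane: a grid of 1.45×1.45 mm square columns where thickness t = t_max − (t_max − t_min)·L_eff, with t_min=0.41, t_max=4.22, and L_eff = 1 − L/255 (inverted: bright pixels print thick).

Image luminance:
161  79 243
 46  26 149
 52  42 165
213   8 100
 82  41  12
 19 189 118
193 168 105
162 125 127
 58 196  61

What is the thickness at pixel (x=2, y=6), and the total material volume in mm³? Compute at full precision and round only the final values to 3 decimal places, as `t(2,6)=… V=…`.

span = t_max - t_min = 4.22 - 0.41 = 3.810
L(2,6) = 105, L_eff = 1 - 105/255 = 0.588235 (inverted)
t(2,6) = 4.22 - 3.810·0.588235 = 1.979
Σt over all 9·3 pixels = 18699/340 ≈ 54.9970588
V = pitch²·Σt = 1.45²·18699/340 = 115.631

t(2,6)=1.979 V=115.631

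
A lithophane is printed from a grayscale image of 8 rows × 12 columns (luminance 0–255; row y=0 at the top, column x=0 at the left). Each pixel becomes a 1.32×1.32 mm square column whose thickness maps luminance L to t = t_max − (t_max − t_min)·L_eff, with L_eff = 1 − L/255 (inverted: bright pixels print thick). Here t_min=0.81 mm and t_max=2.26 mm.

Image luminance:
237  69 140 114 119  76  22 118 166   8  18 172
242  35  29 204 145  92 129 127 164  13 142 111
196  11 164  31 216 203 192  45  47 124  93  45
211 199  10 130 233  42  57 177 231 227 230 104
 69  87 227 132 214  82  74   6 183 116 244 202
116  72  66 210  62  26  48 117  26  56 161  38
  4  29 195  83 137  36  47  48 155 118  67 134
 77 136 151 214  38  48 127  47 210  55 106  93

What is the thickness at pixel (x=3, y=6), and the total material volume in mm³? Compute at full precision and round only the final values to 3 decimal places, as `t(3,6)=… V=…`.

t(3,6)=1.282 V=243.474

span = t_max - t_min = 2.26 - 0.81 = 1.450
L(3,6) = 83, L_eff = 1 - 83/255 = 0.674510 (inverted)
t(3,6) = 2.26 - 1.450·0.674510 = 1.282
Σt over all 8·12 pixels = 237549/1700 ≈ 139.7347059
V = pitch²·Σt = 1.32²·237549/1700 = 243.474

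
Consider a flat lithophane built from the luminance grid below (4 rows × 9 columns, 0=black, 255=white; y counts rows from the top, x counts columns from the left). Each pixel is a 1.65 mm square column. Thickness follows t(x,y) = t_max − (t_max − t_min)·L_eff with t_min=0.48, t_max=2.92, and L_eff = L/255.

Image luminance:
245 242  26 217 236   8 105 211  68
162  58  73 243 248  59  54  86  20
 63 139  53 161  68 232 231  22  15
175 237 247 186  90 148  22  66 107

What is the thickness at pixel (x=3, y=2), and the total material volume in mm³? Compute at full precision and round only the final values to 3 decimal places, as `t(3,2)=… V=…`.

t(3,2)=1.379 V=165.757

span = t_max - t_min = 2.92 - 0.48 = 2.440
L(3,2) = 161, L_eff = 161/255 = 0.631373
t(3,2) = 2.92 - 2.440·0.631373 = 1.379
Σt over all 4·9 pixels = 129379/2125 ≈ 60.8842353
V = pitch²·Σt = 1.65²·129379/2125 = 165.757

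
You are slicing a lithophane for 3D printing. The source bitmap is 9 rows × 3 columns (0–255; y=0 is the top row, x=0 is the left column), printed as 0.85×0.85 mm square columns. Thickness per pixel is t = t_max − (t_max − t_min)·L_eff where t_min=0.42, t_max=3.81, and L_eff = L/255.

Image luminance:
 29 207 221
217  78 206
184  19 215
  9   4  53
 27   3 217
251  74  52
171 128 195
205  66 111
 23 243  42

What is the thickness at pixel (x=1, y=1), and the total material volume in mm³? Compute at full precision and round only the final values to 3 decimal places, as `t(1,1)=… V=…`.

t(1,1)=2.773 V=43.107

span = t_max - t_min = 3.81 - 0.42 = 3.390
L(1,1) = 78, L_eff = 78/255 = 0.305882
t(1,1) = 3.81 - 3.390·0.305882 = 2.773
Σt over all 9·3 pixels = 101429/1700 ≈ 59.6641176
V = pitch²·Σt = 0.85²·101429/1700 = 43.107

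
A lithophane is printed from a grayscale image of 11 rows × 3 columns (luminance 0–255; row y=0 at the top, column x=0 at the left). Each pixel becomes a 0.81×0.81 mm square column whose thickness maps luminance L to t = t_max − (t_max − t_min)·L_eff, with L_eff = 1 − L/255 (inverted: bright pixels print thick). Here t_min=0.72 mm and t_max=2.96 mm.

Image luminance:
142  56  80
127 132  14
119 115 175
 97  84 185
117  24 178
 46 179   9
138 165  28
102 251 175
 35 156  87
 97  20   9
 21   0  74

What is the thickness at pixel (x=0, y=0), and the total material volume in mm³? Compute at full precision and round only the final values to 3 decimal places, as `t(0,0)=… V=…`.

span = t_max - t_min = 2.96 - 0.72 = 2.240
L(0,0) = 142, L_eff = 1 - 142/255 = 0.443137 (inverted)
t(0,0) = 2.96 - 2.240·0.443137 = 1.967
Σt over all 11·3 pixels = 110914/2125 ≈ 52.1948235
V = pitch²·Σt = 0.81²·110914/2125 = 34.245

t(0,0)=1.967 V=34.245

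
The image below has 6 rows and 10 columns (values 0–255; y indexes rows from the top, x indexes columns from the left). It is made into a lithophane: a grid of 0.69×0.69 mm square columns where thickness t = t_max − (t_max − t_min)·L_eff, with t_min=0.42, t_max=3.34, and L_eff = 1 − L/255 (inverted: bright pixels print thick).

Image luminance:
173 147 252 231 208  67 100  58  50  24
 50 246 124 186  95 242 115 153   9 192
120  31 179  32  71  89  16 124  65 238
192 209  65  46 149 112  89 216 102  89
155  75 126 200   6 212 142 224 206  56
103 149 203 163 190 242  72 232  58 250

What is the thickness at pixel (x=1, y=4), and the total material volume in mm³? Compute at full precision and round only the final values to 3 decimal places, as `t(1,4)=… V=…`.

t(1,4)=1.279 V=55.721

span = t_max - t_min = 3.34 - 0.42 = 2.920
L(1,4) = 75, L_eff = 1 - 75/255 = 0.705882 (inverted)
t(1,4) = 3.34 - 2.920·0.705882 = 1.279
Σt over all 6·10 pixels = 149222/1275 ≈ 117.0368627
V = pitch²·Σt = 0.69²·149222/1275 = 55.721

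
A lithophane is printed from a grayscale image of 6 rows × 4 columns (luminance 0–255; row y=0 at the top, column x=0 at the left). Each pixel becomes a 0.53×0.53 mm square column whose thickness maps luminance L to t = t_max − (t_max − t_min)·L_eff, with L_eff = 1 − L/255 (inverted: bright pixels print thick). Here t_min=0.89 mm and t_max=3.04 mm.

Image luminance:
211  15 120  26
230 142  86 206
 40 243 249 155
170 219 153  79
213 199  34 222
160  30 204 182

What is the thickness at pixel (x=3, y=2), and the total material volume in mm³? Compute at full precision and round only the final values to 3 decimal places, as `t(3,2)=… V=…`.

t(3,2)=2.197 V=14.498

span = t_max - t_min = 3.04 - 0.89 = 2.150
L(3,2) = 155, L_eff = 1 - 155/255 = 0.392157 (inverted)
t(3,2) = 3.04 - 2.150·0.392157 = 2.197
Σt over all 6·4 pixels = 4387/85 ≈ 51.6117647
V = pitch²·Σt = 0.53²·4387/85 = 14.498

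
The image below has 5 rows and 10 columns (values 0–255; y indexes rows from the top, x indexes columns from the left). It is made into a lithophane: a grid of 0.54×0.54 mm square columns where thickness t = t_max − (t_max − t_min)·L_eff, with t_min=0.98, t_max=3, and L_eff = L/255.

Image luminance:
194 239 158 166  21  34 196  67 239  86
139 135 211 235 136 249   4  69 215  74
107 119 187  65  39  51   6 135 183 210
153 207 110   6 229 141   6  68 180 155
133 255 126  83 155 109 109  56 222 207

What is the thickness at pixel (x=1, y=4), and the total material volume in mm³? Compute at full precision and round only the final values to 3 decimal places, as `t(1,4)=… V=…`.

t(1,4)=0.980 V=28.312

span = t_max - t_min = 3 - 0.98 = 2.020
L(1,4) = 255, L_eff = 255/255 = 1.000000
t(1,4) = 3 - 2.020·1.000000 = 0.980
Σt over all 5·10 pixels = 1237921/12750 ≈ 97.0918431
V = pitch²·Σt = 0.54²·1237921/12750 = 28.312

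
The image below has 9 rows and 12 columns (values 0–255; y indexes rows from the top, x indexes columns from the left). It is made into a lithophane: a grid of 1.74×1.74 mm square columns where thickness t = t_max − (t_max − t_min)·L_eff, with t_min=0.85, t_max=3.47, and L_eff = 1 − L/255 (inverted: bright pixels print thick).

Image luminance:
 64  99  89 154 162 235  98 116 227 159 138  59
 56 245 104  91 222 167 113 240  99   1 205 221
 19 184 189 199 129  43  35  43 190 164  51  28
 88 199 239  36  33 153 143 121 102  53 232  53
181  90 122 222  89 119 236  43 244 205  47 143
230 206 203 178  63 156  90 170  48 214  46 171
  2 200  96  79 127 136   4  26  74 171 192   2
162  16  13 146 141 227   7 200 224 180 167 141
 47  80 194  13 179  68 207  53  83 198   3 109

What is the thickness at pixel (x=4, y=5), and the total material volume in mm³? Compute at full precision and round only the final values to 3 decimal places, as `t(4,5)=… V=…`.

span = t_max - t_min = 3.47 - 0.85 = 2.620
L(4,5) = 63, L_eff = 1 - 63/255 = 0.752941 (inverted)
t(4,5) = 3.47 - 2.620·0.752941 = 1.497
Σt over all 9·12 pixels = 2948513/12750 ≈ 231.2559216
V = pitch²·Σt = 1.74²·2948513/12750 = 700.150

t(4,5)=1.497 V=700.150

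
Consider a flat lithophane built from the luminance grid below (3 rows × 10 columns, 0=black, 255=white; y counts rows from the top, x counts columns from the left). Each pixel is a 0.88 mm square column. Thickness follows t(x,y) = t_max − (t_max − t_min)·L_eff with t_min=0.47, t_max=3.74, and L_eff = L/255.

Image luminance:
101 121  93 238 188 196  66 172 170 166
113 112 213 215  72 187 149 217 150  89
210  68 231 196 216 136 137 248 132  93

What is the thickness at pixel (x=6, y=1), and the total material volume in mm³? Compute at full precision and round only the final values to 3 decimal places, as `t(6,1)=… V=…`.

t(6,1)=1.829 V=40.264

span = t_max - t_min = 3.74 - 0.47 = 3.270
L(6,1) = 149, L_eff = 149/255 = 0.584314
t(6,1) = 3.74 - 3.270·0.584314 = 1.829
Σt over all 3·10 pixels = 88389/1700 ≈ 51.9935294
V = pitch²·Σt = 0.88²·88389/1700 = 40.264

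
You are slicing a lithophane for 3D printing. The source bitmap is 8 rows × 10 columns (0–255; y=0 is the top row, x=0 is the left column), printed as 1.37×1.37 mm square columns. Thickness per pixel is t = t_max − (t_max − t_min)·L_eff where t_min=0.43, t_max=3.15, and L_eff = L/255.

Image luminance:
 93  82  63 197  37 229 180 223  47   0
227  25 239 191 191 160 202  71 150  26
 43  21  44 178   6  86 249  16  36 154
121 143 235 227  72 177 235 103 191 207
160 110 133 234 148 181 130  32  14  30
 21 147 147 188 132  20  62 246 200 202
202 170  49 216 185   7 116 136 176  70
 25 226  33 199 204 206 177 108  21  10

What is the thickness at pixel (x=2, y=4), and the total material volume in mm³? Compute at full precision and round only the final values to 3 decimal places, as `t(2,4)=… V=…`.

t(2,4)=1.731 V=267.771

span = t_max - t_min = 3.15 - 0.43 = 2.720
L(2,4) = 133, L_eff = 133/255 = 0.521569
t(2,4) = 3.15 - 2.720·0.521569 = 1.731
Σt over all 8·10 pixels = 428/3 ≈ 142.6666667
V = pitch²·Σt = 1.37²·428/3 = 267.771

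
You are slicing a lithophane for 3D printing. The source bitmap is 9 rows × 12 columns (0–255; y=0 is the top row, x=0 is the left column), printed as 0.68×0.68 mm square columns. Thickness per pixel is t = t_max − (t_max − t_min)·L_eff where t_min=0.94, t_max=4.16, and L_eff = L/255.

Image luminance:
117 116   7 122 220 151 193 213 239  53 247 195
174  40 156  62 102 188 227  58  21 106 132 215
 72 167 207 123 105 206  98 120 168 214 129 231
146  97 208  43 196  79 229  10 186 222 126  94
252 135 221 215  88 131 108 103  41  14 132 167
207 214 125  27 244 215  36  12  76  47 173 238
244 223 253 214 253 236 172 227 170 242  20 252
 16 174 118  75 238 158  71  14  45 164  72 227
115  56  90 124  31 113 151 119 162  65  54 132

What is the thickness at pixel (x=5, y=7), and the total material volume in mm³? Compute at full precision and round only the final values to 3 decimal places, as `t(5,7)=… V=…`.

span = t_max - t_min = 4.16 - 0.94 = 3.220
L(5,7) = 158, L_eff = 158/255 = 0.619608
t(5,7) = 4.16 - 3.220·0.619608 = 2.165
Σt over all 9·12 pixels = 1096873/4250 ≈ 258.0877647
V = pitch²·Σt = 0.68²·1096873/4250 = 119.340

t(5,7)=2.165 V=119.340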